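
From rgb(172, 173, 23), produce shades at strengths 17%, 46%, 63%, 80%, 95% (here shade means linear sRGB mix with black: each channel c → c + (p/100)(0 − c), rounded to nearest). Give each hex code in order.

17%: (172 − 29.24 = 142.76→143, 173 − 29.41 = 143.59→144, 23 − 3.91 = 19.09→19) → #8F9013
46%: (172 − 79.12 = 92.88→93, 173 − 79.58 = 93.42→93, 23 − 10.58 = 12.42→12) → #5D5D0C
63%: (172 − 108.36 = 63.64→64, 173 − 108.99 = 64.01→64, 23 − 14.49 = 8.51→9) → #404009
80%: (172 − 137.6 = 34.4→34, 173 − 138.4 = 34.6→35, 23 − 18.4 = 4.6→5) → #222305
95%: (172 − 163.4 = 8.6→9, 173 − 164.35 = 8.65→9, 23 − 21.85 = 1.15→1) → #090901

#8F9013, #5D5D0C, #404009, #222305, #090901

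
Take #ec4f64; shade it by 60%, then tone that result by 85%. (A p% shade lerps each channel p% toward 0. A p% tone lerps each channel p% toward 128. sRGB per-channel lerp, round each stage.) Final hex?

#7b7273

#ec4f64 is rgb(236, 79, 100).
Per channel, c → c + 0.6(0 − c):
  R: 236 − 141.6 = 94.4 → 94
  G: 79 − 47.4 = 31.6 → 32
  B: 100 + 0.6×(0−100) = 100 − 60 = 40 → 40
After the shade: rgb(94, 32, 40) = #5e2028.
Lerp each channel 85% toward 128:
  R: 94 + 0.85×(128−94) = 94 + 28.9 = 122.9 → 123
  G: 32 + 0.85×(128−32) = 32 + 81.6 = 113.6 → 114
  B: 40 + 0.85×(128−40) = 40 + 74.8 = 114.8 → 115
rgb(123, 114, 115) = #7b7273.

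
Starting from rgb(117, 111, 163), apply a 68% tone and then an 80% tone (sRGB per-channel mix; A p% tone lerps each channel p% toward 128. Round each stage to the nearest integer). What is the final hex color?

#7f7f82

Lerp each channel 68% toward 128:
  R: 117 + 0.68×(128−117) = 117 + 7.48 = 124.48 → 124
  G: 111 + 0.68×(128−111) = 111 + 11.56 = 122.56 → 123
  B: 163 + 0.68×(128−163) = 163 − 23.8 = 139.2 → 139
After the tone: rgb(124, 123, 139) = #7c7b8b.
Lerp each channel 80% toward 128:
  R: 124 + 3.2 = 127.2 → 127
  G: 123 + 0.8×(128−123) = 123 + 4 = 127 → 127
  B: 139 + 0.8×(128−139) = 139 − 8.8 = 130.2 → 130
rgb(127, 127, 130) = #7f7f82.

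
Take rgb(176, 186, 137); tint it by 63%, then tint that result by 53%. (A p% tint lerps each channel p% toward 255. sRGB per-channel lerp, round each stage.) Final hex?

#F1F3EA

Per channel, c → c + 0.63(255 − c):
  R: 176 + 0.63×(255−176) = 176 + 49.77 = 225.77 → 226
  G: 186 + 0.63×(255−186) = 186 + 43.47 = 229.47 → 229
  B: 137 + 74.34 = 211.34 → 211
After the tint: rgb(226, 229, 211) = #E2E5D3.
Lerp each channel 53% toward 255:
  R: 226 + 0.53×(255−226) = 226 + 15.37 = 241.37 → 241
  G: 229 + 0.53×(255−229) = 229 + 13.78 = 242.78 → 243
  B: 211 + 23.32 = 234.32 → 234
rgb(241, 243, 234) = #F1F3EA.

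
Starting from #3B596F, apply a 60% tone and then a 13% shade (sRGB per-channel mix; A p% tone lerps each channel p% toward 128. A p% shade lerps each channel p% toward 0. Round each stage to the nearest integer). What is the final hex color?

#3B596F is rgb(59, 89, 111).
Per channel, c → c + 0.6(128 − c):
  R: 59 + 41.4 = 100.4 → 100
  G: 89 + 23.4 = 112.4 → 112
  B: 111 + 0.6×(128−111) = 111 + 10.2 = 121.2 → 121
After the tone: rgb(100, 112, 121) = #647079.
Lerp each channel 13% toward 0:
  R: 100 + 0.13×(0−100) = 100 − 13 = 87 → 87
  G: 112 − 14.56 = 97.44 → 97
  B: 121 − 15.73 = 105.27 → 105
rgb(87, 97, 105) = #576169.

#576169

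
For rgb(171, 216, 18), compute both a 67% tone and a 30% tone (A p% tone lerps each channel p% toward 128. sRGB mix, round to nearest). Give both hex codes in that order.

67% tone:
  R: 171 − 28.81 = 142.19 → 142
  G: 216 − 58.96 = 157.04 → 157
  B: 18 + 73.7 = 91.7 → 92
  → #8E9D5C
30% tone:
  R: 171 + 0.3×(128−171) = 171 − 12.9 = 158.1 → 158
  G: 216 + 0.3×(128−216) = 216 − 26.4 = 189.6 → 190
  B: 18 + 0.3×(128−18) = 18 + 33 = 51 → 51
  → #9EBE33

#8E9D5C, #9EBE33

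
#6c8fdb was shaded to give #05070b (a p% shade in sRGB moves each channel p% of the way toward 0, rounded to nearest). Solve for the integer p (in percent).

95%

#6c8fdb is rgb(108, 143, 219); #05070b is rgb(5, 7, 11).
On the B channel (widest range): 11 ≈ 219 + (p/100)(0 − 219), so p ≈ 100×(11 − 219)/(0 − 219) = -20800/-219 = 94.98.
p = 95 reproduces all three channels after rounding.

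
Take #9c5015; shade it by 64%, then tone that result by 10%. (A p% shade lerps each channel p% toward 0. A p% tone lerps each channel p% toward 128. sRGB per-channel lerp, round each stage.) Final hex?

#9c5015 is rgb(156, 80, 21).
A 64% shade moves each channel 64% toward 0:
  R: 156 + 0.64×(0−156) = 156 − 99.84 = 56.16 → 56
  G: 80 + 0.64×(0−80) = 80 − 51.2 = 28.8 → 29
  B: 21 + 0.64×(0−21) = 21 − 13.44 = 7.56 → 8
After the shade: rgb(56, 29, 8) = #381d08.
A 10% tone moves each channel 10% toward 128:
  R: 56 + 7.2 = 63.2 → 63
  G: 29 + 0.1×(128−29) = 29 + 9.9 = 38.9 → 39
  B: 8 + 0.1×(128−8) = 8 + 12 = 20 → 20
rgb(63, 39, 20) = #3f2714.

#3f2714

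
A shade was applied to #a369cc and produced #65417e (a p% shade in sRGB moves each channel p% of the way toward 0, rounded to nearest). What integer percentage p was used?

38%

#a369cc is rgb(163, 105, 204); #65417e is rgb(101, 65, 126).
On the B channel (widest range): 126 ≈ 204 + (p/100)(0 − 204), so p ≈ 100×(126 − 204)/(0 − 204) = -7800/-204 = 38.24.
p = 38 reproduces all three channels after rounding.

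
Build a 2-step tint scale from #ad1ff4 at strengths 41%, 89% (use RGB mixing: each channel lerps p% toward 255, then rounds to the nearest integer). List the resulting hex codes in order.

#ad1ff4 is rgb(173, 31, 244).
41%: (173 + 33.62 = 206.62→207, 31 + 91.84 = 122.84→123, 244 + 4.51 = 248.51→249) → #cf7bf9
89%: (173 + 72.98 = 245.98→246, 31 + 199.36 = 230.36→230, 244 + 9.79 = 253.79→254) → #f6e6fe

#cf7bf9, #f6e6fe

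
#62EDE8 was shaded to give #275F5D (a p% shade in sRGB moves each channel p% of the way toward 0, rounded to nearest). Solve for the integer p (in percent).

60%

#62EDE8 is rgb(98, 237, 232); #275F5D is rgb(39, 95, 93).
On the G channel (widest range): 95 ≈ 237 + (p/100)(0 − 237), so p ≈ 100×(95 − 237)/(0 − 237) = -14200/-237 = 59.92.
p = 60 reproduces all three channels after rounding.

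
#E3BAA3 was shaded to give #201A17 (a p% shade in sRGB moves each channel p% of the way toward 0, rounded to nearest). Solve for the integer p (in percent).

86%

#E3BAA3 is rgb(227, 186, 163); #201A17 is rgb(32, 26, 23).
On the R channel (widest range): 32 ≈ 227 + (p/100)(0 − 227), so p ≈ 100×(32 − 227)/(0 − 227) = -19500/-227 = 85.90.
p = 86 reproduces all three channels after rounding.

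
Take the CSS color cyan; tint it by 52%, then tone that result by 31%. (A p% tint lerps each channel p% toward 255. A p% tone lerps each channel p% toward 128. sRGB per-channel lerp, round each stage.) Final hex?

#83d8d8

CSS cyan is rgb(0, 255, 255).
A 52% tint moves each channel 52% toward 255:
  R: 0 + 132.6 = 132.6 → 133
  G: 255 + 0.52×(255−255) = 255 + 0 = 255 → 255
  B: 255 + 0 = 255 → 255
After the tint: rgb(133, 255, 255) = #85ffff.
A 31% tone moves each channel 31% toward 128:
  R: 133 + 0.31×(128−133) = 133 − 1.55 = 131.45 → 131
  G: 255 + 0.31×(128−255) = 255 − 39.37 = 215.63 → 216
  B: 255 + 0.31×(128−255) = 255 − 39.37 = 215.63 → 216
rgb(131, 216, 216) = #83d8d8.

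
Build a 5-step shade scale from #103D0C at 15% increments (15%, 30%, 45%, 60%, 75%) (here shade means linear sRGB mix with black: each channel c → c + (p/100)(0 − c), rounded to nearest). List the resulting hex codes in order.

#0E340A, #0B2B08, #092207, #061805, #040F03

#103D0C is rgb(16, 61, 12).
15%: (16 − 2.4 = 13.6→14, 61 − 9.15 = 51.85→52, 12 − 1.8 = 10.2→10) → #0E340A
30%: (16 − 4.8 = 11.2→11, 61 − 18.3 = 42.7→43, 12 − 3.6 = 8.4→8) → #0B2B08
45%: (16 − 7.2 = 8.8→9, 61 − 27.45 = 33.55→34, 12 − 5.4 = 6.6→7) → #092207
60%: (16 − 9.6 = 6.4→6, 61 − 36.6 = 24.4→24, 12 − 7.2 = 4.8→5) → #061805
75%: (16 − 12 = 4→4, 61 − 45.75 = 15.25→15, 12 − 9 = 3→3) → #040F03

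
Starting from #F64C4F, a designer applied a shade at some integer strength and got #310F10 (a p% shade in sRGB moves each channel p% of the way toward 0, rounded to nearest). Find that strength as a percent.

80%

#F64C4F is rgb(246, 76, 79); #310F10 is rgb(49, 15, 16).
On the R channel (widest range): 49 ≈ 246 + (p/100)(0 − 246), so p ≈ 100×(49 − 246)/(0 − 246) = -19700/-246 = 80.08.
p = 80 reproduces all three channels after rounding.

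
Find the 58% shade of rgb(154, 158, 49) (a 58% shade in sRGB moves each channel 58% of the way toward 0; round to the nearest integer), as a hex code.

#414215

Per channel, c → c + 0.58(0 − c):
  R: 154 − 89.32 = 64.68 → 65
  G: 158 − 91.64 = 66.36 → 66
  B: 49 − 28.42 = 20.58 → 21
rgb(65, 66, 21) = #414215.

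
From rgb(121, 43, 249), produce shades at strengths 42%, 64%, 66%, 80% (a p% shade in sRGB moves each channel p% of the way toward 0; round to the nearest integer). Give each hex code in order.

#461990, #2C0F5A, #290F55, #180932

42%: (121 − 50.82 = 70.18→70, 43 − 18.06 = 24.94→25, 249 − 104.58 = 144.42→144) → #461990
64%: (121 − 77.44 = 43.56→44, 43 − 27.52 = 15.48→15, 249 − 159.36 = 89.64→90) → #2C0F5A
66%: (121 − 79.86 = 41.14→41, 43 − 28.38 = 14.62→15, 249 − 164.34 = 84.66→85) → #290F55
80%: (121 − 96.8 = 24.2→24, 43 − 34.4 = 8.6→9, 249 − 199.2 = 49.8→50) → #180932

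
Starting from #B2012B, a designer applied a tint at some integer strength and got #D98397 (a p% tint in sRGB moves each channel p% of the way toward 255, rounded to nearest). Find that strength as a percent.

#B2012B is rgb(178, 1, 43); #D98397 is rgb(217, 131, 151).
On the G channel (widest range): 131 ≈ 1 + (p/100)(255 − 1), so p ≈ 100×(131 − 1)/(255 − 1) = 13000/254 = 51.18.
p = 51 reproduces all three channels after rounding.

51%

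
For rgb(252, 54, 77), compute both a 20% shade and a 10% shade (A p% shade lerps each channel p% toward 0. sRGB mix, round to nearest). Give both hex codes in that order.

#CA2B3E, #E33145

20% shade:
  R: 252 + 0.2×(0−252) = 252 − 50.4 = 201.6 → 202
  G: 54 + 0.2×(0−54) = 54 − 10.8 = 43.2 → 43
  B: 77 + 0.2×(0−77) = 77 − 15.4 = 61.6 → 62
  → #CA2B3E
10% shade:
  R: 252 − 25.2 = 226.8 → 227
  G: 54 − 5.4 = 48.6 → 49
  B: 77 + 0.1×(0−77) = 77 − 7.7 = 69.3 → 69
  → #E33145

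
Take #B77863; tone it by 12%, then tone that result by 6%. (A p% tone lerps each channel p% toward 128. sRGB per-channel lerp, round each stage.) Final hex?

#AD7968

#B77863 is rgb(183, 120, 99).
Lerp each channel 12% toward 128:
  R: 183 − 6.6 = 176.4 → 176
  G: 120 + 0.96 = 120.96 → 121
  B: 99 + 3.48 = 102.48 → 102
After the tone: rgb(176, 121, 102) = #B07966.
Lerp each channel 6% toward 128:
  R: 176 + 0.06×(128−176) = 176 − 2.88 = 173.12 → 173
  G: 121 + 0.42 = 121.42 → 121
  B: 102 + 0.06×(128−102) = 102 + 1.56 = 103.56 → 104
rgb(173, 121, 104) = #AD7968.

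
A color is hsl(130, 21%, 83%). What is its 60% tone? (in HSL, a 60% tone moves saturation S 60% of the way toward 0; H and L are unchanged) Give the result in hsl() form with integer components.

hsl(130, 8%, 83%)

S moves 60% from 21 toward 0: 21 − 12.6 = 8.4 → 8.
H and L are unchanged.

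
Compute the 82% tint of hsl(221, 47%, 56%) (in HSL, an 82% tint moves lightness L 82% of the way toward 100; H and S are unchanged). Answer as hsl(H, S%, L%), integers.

L moves 82% from 56 toward 100: 56 + 36.08 = 92.08 → 92.
H and S are unchanged.

hsl(221, 47%, 92%)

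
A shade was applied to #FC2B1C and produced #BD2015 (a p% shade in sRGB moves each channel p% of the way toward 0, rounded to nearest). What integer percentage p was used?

25%

#FC2B1C is rgb(252, 43, 28); #BD2015 is rgb(189, 32, 21).
On the R channel (widest range): 189 ≈ 252 + (p/100)(0 − 252), so p ≈ 100×(189 − 252)/(0 − 252) = -6300/-252 = 25.00.
p = 25 reproduces all three channels after rounding.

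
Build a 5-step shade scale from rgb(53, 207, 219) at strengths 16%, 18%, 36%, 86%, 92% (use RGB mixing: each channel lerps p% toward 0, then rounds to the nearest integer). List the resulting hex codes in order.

16%: (53 − 8.48 = 44.52→45, 207 − 33.12 = 173.88→174, 219 − 35.04 = 183.96→184) → #2daeb8
18%: (53 − 9.54 = 43.46→43, 207 − 37.26 = 169.74→170, 219 − 39.42 = 179.58→180) → #2baab4
36%: (53 − 19.08 = 33.92→34, 207 − 74.52 = 132.48→132, 219 − 78.84 = 140.16→140) → #22848c
86%: (53 − 45.58 = 7.42→7, 207 − 178.02 = 28.98→29, 219 − 188.34 = 30.66→31) → #071d1f
92%: (53 − 48.76 = 4.24→4, 207 − 190.44 = 16.56→17, 219 − 201.48 = 17.52→18) → #041112

#2daeb8, #2baab4, #22848c, #071d1f, #041112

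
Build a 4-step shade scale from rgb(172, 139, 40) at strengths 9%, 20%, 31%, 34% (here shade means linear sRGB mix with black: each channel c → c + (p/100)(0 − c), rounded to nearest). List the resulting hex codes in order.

9%: (172 − 15.48 = 156.52→157, 139 − 12.51 = 126.49→126, 40 − 3.6 = 36.4→36) → #9D7E24
20%: (172 − 34.4 = 137.6→138, 139 − 27.8 = 111.2→111, 40 − 8 = 32→32) → #8A6F20
31%: (172 − 53.32 = 118.68→119, 139 − 43.09 = 95.91→96, 40 − 12.4 = 27.6→28) → #77601C
34%: (172 − 58.48 = 113.52→114, 139 − 47.26 = 91.74→92, 40 − 13.6 = 26.4→26) → #725C1A

#9D7E24, #8A6F20, #77601C, #725C1A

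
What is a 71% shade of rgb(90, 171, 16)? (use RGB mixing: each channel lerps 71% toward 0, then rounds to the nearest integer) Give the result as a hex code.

#1a3205

Lerp each channel 71% toward 0:
  R: 90 + 0.71×(0−90) = 90 − 63.9 = 26.1 → 26
  G: 171 − 121.41 = 49.59 → 50
  B: 16 + 0.71×(0−16) = 16 − 11.36 = 4.64 → 5
rgb(26, 50, 5) = #1a3205.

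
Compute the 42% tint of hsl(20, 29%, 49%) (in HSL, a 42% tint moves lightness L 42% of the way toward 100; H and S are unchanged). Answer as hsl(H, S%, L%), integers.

hsl(20, 29%, 70%)

L moves 42% from 49 toward 100: 49 + 21.42 = 70.42 → 70.
H and S are unchanged.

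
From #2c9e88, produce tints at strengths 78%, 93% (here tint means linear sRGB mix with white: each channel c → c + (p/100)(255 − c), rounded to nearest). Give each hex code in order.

#d1eae5, #f0f8f7

#2c9e88 is rgb(44, 158, 136).
78%: (44 + 164.58 = 208.58→209, 158 + 75.66 = 233.66→234, 136 + 92.82 = 228.82→229) → #d1eae5
93%: (44 + 196.23 = 240.23→240, 158 + 90.21 = 248.21→248, 136 + 110.67 = 246.67→247) → #f0f8f7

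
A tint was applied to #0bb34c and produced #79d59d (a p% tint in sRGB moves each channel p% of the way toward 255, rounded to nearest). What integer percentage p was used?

45%

#0bb34c is rgb(11, 179, 76); #79d59d is rgb(121, 213, 157).
On the R channel (widest range): 121 ≈ 11 + (p/100)(255 − 11), so p ≈ 100×(121 − 11)/(255 − 11) = 11000/244 = 45.08.
p = 45 reproduces all three channels after rounding.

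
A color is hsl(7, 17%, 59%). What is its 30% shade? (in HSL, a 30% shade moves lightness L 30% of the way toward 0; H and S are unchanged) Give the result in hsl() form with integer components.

hsl(7, 17%, 41%)

L moves 30% from 59 toward 0: 59 − 17.7 = 41.3 → 41.
H and S are unchanged.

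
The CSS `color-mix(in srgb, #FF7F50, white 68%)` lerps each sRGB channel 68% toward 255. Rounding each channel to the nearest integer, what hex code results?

#FF7F50 is rgb(255, 127, 80).
Lerp each channel 68% toward 255:
  R: 255 + 0 = 255 → 255
  G: 127 + 0.68×(255−127) = 127 + 87.04 = 214.04 → 214
  B: 80 + 119 = 199 → 199
rgb(255, 214, 199) = #FFD6C7.

#FFD6C7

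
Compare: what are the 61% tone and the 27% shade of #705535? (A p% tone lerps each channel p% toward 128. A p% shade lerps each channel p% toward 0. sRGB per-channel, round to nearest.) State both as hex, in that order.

#705535 is rgb(112, 85, 53).
61% tone:
  R: 112 + 9.76 = 121.76 → 122
  G: 85 + 0.61×(128−85) = 85 + 26.23 = 111.23 → 111
  B: 53 + 0.61×(128−53) = 53 + 45.75 = 98.75 → 99
  → #7a6f63
27% shade:
  R: 112 + 0.27×(0−112) = 112 − 30.24 = 81.76 → 82
  G: 85 − 22.95 = 62.05 → 62
  B: 53 − 14.31 = 38.69 → 39
  → #523e27

#7a6f63, #523e27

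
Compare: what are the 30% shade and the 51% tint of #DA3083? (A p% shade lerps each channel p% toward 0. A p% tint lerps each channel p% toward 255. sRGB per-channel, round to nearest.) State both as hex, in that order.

#99225C, #ED9AC2

#DA3083 is rgb(218, 48, 131).
30% shade:
  R: 218 − 65.4 = 152.6 → 153
  G: 48 − 14.4 = 33.6 → 34
  B: 131 − 39.3 = 91.7 → 92
  → #99225C
51% tint:
  R: 218 + 18.87 = 236.87 → 237
  G: 48 + 105.57 = 153.57 → 154
  B: 131 + 0.51×(255−131) = 131 + 63.24 = 194.24 → 194
  → #ED9AC2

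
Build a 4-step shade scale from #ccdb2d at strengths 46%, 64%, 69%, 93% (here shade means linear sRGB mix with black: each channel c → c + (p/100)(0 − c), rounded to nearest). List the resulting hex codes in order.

#ccdb2d is rgb(204, 219, 45).
46%: (204 − 93.84 = 110.16→110, 219 − 100.74 = 118.26→118, 45 − 20.7 = 24.3→24) → #6e7618
64%: (204 − 130.56 = 73.44→73, 219 − 140.16 = 78.84→79, 45 − 28.8 = 16.2→16) → #494f10
69%: (204 − 140.76 = 63.24→63, 219 − 151.11 = 67.89→68, 45 − 31.05 = 13.95→14) → #3f440e
93%: (204 − 189.72 = 14.28→14, 219 − 203.67 = 15.33→15, 45 − 41.85 = 3.15→3) → #0e0f03

#6e7618, #494f10, #3f440e, #0e0f03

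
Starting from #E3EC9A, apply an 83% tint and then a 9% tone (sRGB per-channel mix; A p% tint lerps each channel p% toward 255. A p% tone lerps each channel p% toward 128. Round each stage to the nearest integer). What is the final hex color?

#E3EC9A is rgb(227, 236, 154).
Per channel, c → c + 0.83(255 − c):
  R: 227 + 0.83×(255−227) = 227 + 23.24 = 250.24 → 250
  G: 236 + 0.83×(255−236) = 236 + 15.77 = 251.77 → 252
  B: 154 + 83.83 = 237.83 → 238
After the tint: rgb(250, 252, 238) = #FAFCEE.
Per channel, c → c + 0.09(128 − c):
  R: 250 + 0.09×(128−250) = 250 − 10.98 = 239.02 → 239
  G: 252 + 0.09×(128−252) = 252 − 11.16 = 240.84 → 241
  B: 238 + 0.09×(128−238) = 238 − 9.9 = 228.1 → 228
rgb(239, 241, 228) = #EFF1E4.

#EFF1E4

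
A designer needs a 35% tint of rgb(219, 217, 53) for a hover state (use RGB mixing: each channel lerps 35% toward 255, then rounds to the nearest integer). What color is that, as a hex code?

#E8E67C

A 35% tint moves each channel 35% toward 255:
  R: 219 + 0.35×(255−219) = 219 + 12.6 = 231.6 → 232
  G: 217 + 13.3 = 230.3 → 230
  B: 53 + 0.35×(255−53) = 53 + 70.7 = 123.7 → 124
rgb(232, 230, 124) = #E8E67C.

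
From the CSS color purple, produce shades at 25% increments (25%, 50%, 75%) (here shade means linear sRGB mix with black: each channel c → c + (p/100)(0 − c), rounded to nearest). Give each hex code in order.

CSS purple is rgb(128, 0, 128).
25%: (128 − 32 = 96→96, 0→0, 128 − 32 = 96→96) → #600060
50%: (128 − 64 = 64→64, 0→0, 128 − 64 = 64→64) → #400040
75%: (128 − 96 = 32→32, 0→0, 128 − 96 = 32→32) → #200020

#600060, #400040, #200020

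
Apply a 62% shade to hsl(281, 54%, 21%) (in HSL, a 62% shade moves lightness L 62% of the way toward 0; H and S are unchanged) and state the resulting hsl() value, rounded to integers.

hsl(281, 54%, 8%)

L moves 62% from 21 toward 0: 21 − 13.02 = 7.98 → 8.
H and S are unchanged.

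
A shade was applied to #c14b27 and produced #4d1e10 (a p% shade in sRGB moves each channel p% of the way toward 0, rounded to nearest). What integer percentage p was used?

#c14b27 is rgb(193, 75, 39); #4d1e10 is rgb(77, 30, 16).
On the R channel (widest range): 77 ≈ 193 + (p/100)(0 − 193), so p ≈ 100×(77 − 193)/(0 − 193) = -11600/-193 = 60.10.
p = 60 reproduces all three channels after rounding.

60%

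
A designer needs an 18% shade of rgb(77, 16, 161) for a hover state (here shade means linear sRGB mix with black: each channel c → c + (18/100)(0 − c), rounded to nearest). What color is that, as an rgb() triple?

Per channel, c → c + 0.18(0 − c):
  R: 77 − 13.86 = 63.14 → 63
  G: 16 − 2.88 = 13.12 → 13
  B: 161 − 28.98 = 132.02 → 132

rgb(63, 13, 132)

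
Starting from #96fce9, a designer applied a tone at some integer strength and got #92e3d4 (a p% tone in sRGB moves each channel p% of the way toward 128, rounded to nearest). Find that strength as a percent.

20%

#96fce9 is rgb(150, 252, 233); #92e3d4 is rgb(146, 227, 212).
On the G channel (widest range): 227 ≈ 252 + (p/100)(128 − 252), so p ≈ 100×(227 − 252)/(128 − 252) = -2500/-124 = 20.16.
p = 20 reproduces all three channels after rounding.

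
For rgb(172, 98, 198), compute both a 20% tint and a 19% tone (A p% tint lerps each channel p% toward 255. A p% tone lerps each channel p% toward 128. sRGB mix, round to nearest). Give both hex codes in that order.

20% tint:
  R: 172 + 0.2×(255−172) = 172 + 16.6 = 188.6 → 189
  G: 98 + 31.4 = 129.4 → 129
  B: 198 + 11.4 = 209.4 → 209
  → #bd81d1
19% tone:
  R: 172 − 8.36 = 163.64 → 164
  G: 98 + 0.19×(128−98) = 98 + 5.7 = 103.7 → 104
  B: 198 + 0.19×(128−198) = 198 − 13.3 = 184.7 → 185
  → #a468b9

#bd81d1, #a468b9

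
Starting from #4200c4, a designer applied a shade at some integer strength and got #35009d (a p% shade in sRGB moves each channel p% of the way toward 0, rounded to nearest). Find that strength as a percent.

#4200c4 is rgb(66, 0, 196); #35009d is rgb(53, 0, 157).
On the B channel (widest range): 157 ≈ 196 + (p/100)(0 − 196), so p ≈ 100×(157 − 196)/(0 − 196) = -3900/-196 = 19.90.
p = 20 reproduces all three channels after rounding.

20%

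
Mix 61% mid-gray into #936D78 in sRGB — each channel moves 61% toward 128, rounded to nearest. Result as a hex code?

#936D78 is rgb(147, 109, 120).
Per channel, c → c + 0.61(128 − c):
  R: 147 − 11.59 = 135.41 → 135
  G: 109 + 11.59 = 120.59 → 121
  B: 120 + 4.88 = 124.88 → 125
rgb(135, 121, 125) = #87797D.

#87797D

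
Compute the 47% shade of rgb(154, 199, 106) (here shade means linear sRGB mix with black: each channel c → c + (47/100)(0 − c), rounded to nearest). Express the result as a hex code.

Per channel, c → c + 0.47(0 − c):
  R: 154 + 0.47×(0−154) = 154 − 72.38 = 81.62 → 82
  G: 199 + 0.47×(0−199) = 199 − 93.53 = 105.47 → 105
  B: 106 + 0.47×(0−106) = 106 − 49.82 = 56.18 → 56
rgb(82, 105, 56) = #526938.

#526938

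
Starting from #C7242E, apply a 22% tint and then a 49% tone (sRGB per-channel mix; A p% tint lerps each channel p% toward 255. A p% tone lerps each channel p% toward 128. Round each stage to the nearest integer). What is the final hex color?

#C7242E is rgb(199, 36, 46).
A 22% tint moves each channel 22% toward 255:
  R: 199 + 12.32 = 211.32 → 211
  G: 36 + 48.18 = 84.18 → 84
  B: 46 + 45.98 = 91.98 → 92
After the tint: rgb(211, 84, 92) = #D3545C.
Per channel, c → c + 0.49(128 − c):
  R: 211 − 40.67 = 170.33 → 170
  G: 84 + 21.56 = 105.56 → 106
  B: 92 + 0.49×(128−92) = 92 + 17.64 = 109.64 → 110
rgb(170, 106, 110) = #AA6A6E.

#AA6A6E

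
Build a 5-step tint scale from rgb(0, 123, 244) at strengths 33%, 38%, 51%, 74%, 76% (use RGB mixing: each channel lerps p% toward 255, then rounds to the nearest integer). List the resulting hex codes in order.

33%: (0 + 84.15 = 84.15→84, 123 + 43.56 = 166.56→167, 244 + 3.63 = 247.63→248) → #54A7F8
38%: (0 + 96.9 = 96.9→97, 123 + 50.16 = 173.16→173, 244 + 4.18 = 248.18→248) → #61ADF8
51%: (0 + 130.05 = 130.05→130, 123 + 67.32 = 190.32→190, 244 + 5.61 = 249.61→250) → #82BEFA
74%: (0 + 188.7 = 188.7→189, 123 + 97.68 = 220.68→221, 244 + 8.14 = 252.14→252) → #BDDDFC
76%: (0 + 193.8 = 193.8→194, 123 + 100.32 = 223.32→223, 244 + 8.36 = 252.36→252) → #C2DFFC

#54A7F8, #61ADF8, #82BEFA, #BDDDFC, #C2DFFC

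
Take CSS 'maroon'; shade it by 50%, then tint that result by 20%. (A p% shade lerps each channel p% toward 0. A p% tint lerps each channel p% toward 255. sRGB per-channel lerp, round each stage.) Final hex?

CSS maroon is rgb(128, 0, 0).
A 50% shade moves each channel 50% toward 0:
  R: 128 + 0.5×(0−128) = 128 − 64 = 64 → 64
  G: 0 + 0.5×(0−0) = 0 + 0 = 0 → 0
  B: 0 + 0 = 0 → 0
After the shade: rgb(64, 0, 0) = #400000.
Per channel, c → c + 0.2(255 − c):
  R: 64 + 38.2 = 102.2 → 102
  G: 0 + 0.2×(255−0) = 0 + 51 = 51 → 51
  B: 0 + 0.2×(255−0) = 0 + 51 = 51 → 51
rgb(102, 51, 51) = #663333.

#663333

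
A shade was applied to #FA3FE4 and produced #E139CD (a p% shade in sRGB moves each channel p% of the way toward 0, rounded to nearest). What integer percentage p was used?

10%

#FA3FE4 is rgb(250, 63, 228); #E139CD is rgb(225, 57, 205).
On the R channel (widest range): 225 ≈ 250 + (p/100)(0 − 250), so p ≈ 100×(225 − 250)/(0 − 250) = -2500/-250 = 10.00.
p = 10 reproduces all three channels after rounding.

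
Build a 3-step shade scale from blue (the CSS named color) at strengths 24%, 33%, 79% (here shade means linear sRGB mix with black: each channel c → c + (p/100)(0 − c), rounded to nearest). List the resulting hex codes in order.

CSS blue is rgb(0, 0, 255).
24%: (0→0, 0→0, 255 − 61.2 = 193.8→194) → #0000C2
33%: (0→0, 0→0, 255 − 84.15 = 170.85→171) → #0000AB
79%: (0→0, 0→0, 255 − 201.45 = 53.55→54) → #000036

#0000C2, #0000AB, #000036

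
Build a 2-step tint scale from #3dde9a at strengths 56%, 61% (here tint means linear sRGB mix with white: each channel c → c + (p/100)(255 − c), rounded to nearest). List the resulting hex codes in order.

#3dde9a is rgb(61, 222, 154).
56%: (61 + 108.64 = 169.64→170, 222 + 18.48 = 240.48→240, 154 + 56.56 = 210.56→211) → #aaf0d3
61%: (61 + 118.34 = 179.34→179, 222 + 20.13 = 242.13→242, 154 + 61.61 = 215.61→216) → #b3f2d8

#aaf0d3, #b3f2d8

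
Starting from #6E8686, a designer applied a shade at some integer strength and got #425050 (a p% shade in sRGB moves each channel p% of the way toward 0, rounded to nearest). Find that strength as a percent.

#6E8686 is rgb(110, 134, 134); #425050 is rgb(66, 80, 80).
On the G channel (widest range): 80 ≈ 134 + (p/100)(0 − 134), so p ≈ 100×(80 − 134)/(0 − 134) = -5400/-134 = 40.30.
p = 40 reproduces all three channels after rounding.

40%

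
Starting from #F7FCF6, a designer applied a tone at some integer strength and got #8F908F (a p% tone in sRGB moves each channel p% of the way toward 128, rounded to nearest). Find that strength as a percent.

#F7FCF6 is rgb(247, 252, 246); #8F908F is rgb(143, 144, 143).
On the G channel (widest range): 144 ≈ 252 + (p/100)(128 − 252), so p ≈ 100×(144 − 252)/(128 − 252) = -10800/-124 = 87.10.
p = 87 reproduces all three channels after rounding.

87%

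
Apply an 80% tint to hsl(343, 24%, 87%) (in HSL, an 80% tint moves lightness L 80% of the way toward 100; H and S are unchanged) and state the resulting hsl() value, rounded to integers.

hsl(343, 24%, 97%)

L moves 80% from 87 toward 100: 87 + 10.4 = 97.4 → 97.
H and S are unchanged.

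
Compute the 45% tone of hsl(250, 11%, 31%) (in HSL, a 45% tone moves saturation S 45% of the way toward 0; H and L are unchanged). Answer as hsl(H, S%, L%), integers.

hsl(250, 6%, 31%)

S moves 45% from 11 toward 0: 11 − 4.95 = 6.05 → 6.
H and L are unchanged.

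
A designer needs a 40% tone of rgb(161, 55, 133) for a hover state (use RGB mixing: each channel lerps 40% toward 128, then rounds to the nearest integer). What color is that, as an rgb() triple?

A 40% tone moves each channel 40% toward 128:
  R: 161 − 13.2 = 147.8 → 148
  G: 55 + 29.2 = 84.2 → 84
  B: 133 − 2 = 131 → 131

rgb(148, 84, 131)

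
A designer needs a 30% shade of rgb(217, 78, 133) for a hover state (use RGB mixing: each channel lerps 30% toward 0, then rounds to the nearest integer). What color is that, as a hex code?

#98375d

Lerp each channel 30% toward 0:
  R: 217 + 0.3×(0−217) = 217 − 65.1 = 151.9 → 152
  G: 78 − 23.4 = 54.6 → 55
  B: 133 + 0.3×(0−133) = 133 − 39.9 = 93.1 → 93
rgb(152, 55, 93) = #98375d.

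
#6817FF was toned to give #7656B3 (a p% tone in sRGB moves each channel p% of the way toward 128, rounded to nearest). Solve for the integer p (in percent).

60%

#6817FF is rgb(104, 23, 255); #7656B3 is rgb(118, 86, 179).
On the B channel (widest range): 179 ≈ 255 + (p/100)(128 − 255), so p ≈ 100×(179 − 255)/(128 − 255) = -7600/-127 = 59.84.
p = 60 reproduces all three channels after rounding.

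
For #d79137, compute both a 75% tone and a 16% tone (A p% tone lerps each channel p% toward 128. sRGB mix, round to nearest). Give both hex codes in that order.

#96846e, #c98e43

#d79137 is rgb(215, 145, 55).
75% tone:
  R: 215 − 65.25 = 149.75 → 150
  G: 145 + 0.75×(128−145) = 145 − 12.75 = 132.25 → 132
  B: 55 + 54.75 = 109.75 → 110
  → #96846e
16% tone:
  R: 215 + 0.16×(128−215) = 215 − 13.92 = 201.08 → 201
  G: 145 − 2.72 = 142.28 → 142
  B: 55 + 11.68 = 66.68 → 67
  → #c98e43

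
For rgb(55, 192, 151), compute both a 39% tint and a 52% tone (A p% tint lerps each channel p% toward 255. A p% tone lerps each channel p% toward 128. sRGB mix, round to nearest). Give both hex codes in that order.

39% tint:
  R: 55 + 0.39×(255−55) = 55 + 78 = 133 → 133
  G: 192 + 24.57 = 216.57 → 217
  B: 151 + 40.56 = 191.56 → 192
  → #85D9C0
52% tone:
  R: 55 + 0.52×(128−55) = 55 + 37.96 = 92.96 → 93
  G: 192 + 0.52×(128−192) = 192 − 33.28 = 158.72 → 159
  B: 151 − 11.96 = 139.04 → 139
  → #5D9F8B

#85D9C0, #5D9F8B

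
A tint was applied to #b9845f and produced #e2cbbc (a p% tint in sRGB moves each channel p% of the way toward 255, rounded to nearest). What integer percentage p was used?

#b9845f is rgb(185, 132, 95); #e2cbbc is rgb(226, 203, 188).
On the B channel (widest range): 188 ≈ 95 + (p/100)(255 − 95), so p ≈ 100×(188 − 95)/(255 − 95) = 9300/160 = 58.12.
p = 58 reproduces all three channels after rounding.

58%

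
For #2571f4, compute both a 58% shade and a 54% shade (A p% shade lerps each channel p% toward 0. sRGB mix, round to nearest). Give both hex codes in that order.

#102f66, #113470

#2571f4 is rgb(37, 113, 244).
58% shade:
  R: 37 + 0.58×(0−37) = 37 − 21.46 = 15.54 → 16
  G: 113 − 65.54 = 47.46 → 47
  B: 244 + 0.58×(0−244) = 244 − 141.52 = 102.48 → 102
  → #102f66
54% shade:
  R: 37 − 19.98 = 17.02 → 17
  G: 113 + 0.54×(0−113) = 113 − 61.02 = 51.98 → 52
  B: 244 + 0.54×(0−244) = 244 − 131.76 = 112.24 → 112
  → #113470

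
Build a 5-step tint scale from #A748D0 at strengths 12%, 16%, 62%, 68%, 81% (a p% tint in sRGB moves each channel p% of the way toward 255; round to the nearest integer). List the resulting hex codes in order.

#A748D0 is rgb(167, 72, 208).
12%: (167 + 10.56 = 177.56→178, 72 + 21.96 = 93.96→94, 208 + 5.64 = 213.64→214) → #B25ED6
16%: (167 + 14.08 = 181.08→181, 72 + 29.28 = 101.28→101, 208 + 7.52 = 215.52→216) → #B565D8
62%: (167 + 54.56 = 221.56→222, 72 + 113.46 = 185.46→185, 208 + 29.14 = 237.14→237) → #DEB9ED
68%: (167 + 59.84 = 226.84→227, 72 + 124.44 = 196.44→196, 208 + 31.96 = 239.96→240) → #E3C4F0
81%: (167 + 71.28 = 238.28→238, 72 + 148.23 = 220.23→220, 208 + 38.07 = 246.07→246) → #EEDCF6

#B25ED6, #B565D8, #DEB9ED, #E3C4F0, #EEDCF6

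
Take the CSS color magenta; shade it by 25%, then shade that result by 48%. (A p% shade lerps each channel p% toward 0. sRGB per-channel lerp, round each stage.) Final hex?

#630063

CSS magenta is rgb(255, 0, 255).
Lerp each channel 25% toward 0:
  R: 255 − 63.75 = 191.25 → 191
  G: 0 + 0.25×(0−0) = 0 + 0 = 0 → 0
  B: 255 + 0.25×(0−255) = 255 − 63.75 = 191.25 → 191
After the shade: rgb(191, 0, 191) = #BF00BF.
A 48% shade moves each channel 48% toward 0:
  R: 191 − 91.68 = 99.32 → 99
  G: 0 + 0.48×(0−0) = 0 + 0 = 0 → 0
  B: 191 − 91.68 = 99.32 → 99
rgb(99, 0, 99) = #630063.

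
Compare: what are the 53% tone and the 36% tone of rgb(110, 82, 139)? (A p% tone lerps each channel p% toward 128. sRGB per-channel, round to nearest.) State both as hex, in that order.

#786A85, #746387

53% tone:
  R: 110 + 0.53×(128−110) = 110 + 9.54 = 119.54 → 120
  G: 82 + 0.53×(128−82) = 82 + 24.38 = 106.38 → 106
  B: 139 − 5.83 = 133.17 → 133
  → #786A85
36% tone:
  R: 110 + 0.36×(128−110) = 110 + 6.48 = 116.48 → 116
  G: 82 + 0.36×(128−82) = 82 + 16.56 = 98.56 → 99
  B: 139 − 3.96 = 135.04 → 135
  → #746387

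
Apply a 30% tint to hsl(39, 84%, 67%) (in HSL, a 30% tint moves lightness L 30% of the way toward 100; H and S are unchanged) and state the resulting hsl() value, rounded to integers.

L moves 30% from 67 toward 100: 67 + 9.9 = 76.9 → 77.
H and S are unchanged.

hsl(39, 84%, 77%)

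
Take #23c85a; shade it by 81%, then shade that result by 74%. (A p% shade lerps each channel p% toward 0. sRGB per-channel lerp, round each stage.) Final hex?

#23c85a is rgb(35, 200, 90).
An 81% shade moves each channel 81% toward 0:
  R: 35 − 28.35 = 6.65 → 7
  G: 200 − 162 = 38 → 38
  B: 90 − 72.9 = 17.1 → 17
After the shade: rgb(7, 38, 17) = #072611.
A 74% shade moves each channel 74% toward 0:
  R: 7 + 0.74×(0−7) = 7 − 5.18 = 1.82 → 2
  G: 38 + 0.74×(0−38) = 38 − 28.12 = 9.88 → 10
  B: 17 − 12.58 = 4.42 → 4
rgb(2, 10, 4) = #020a04.

#020a04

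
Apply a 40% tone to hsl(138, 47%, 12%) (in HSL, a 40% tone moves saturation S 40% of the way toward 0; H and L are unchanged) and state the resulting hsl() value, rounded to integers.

S moves 40% from 47 toward 0: 47 − 18.8 = 28.2 → 28.
H and L are unchanged.

hsl(138, 28%, 12%)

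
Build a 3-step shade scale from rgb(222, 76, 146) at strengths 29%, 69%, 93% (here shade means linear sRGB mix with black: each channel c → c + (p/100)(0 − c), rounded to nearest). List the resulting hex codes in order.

29%: (222 − 64.38 = 157.62→158, 76 − 22.04 = 53.96→54, 146 − 42.34 = 103.66→104) → #9E3668
69%: (222 − 153.18 = 68.82→69, 76 − 52.44 = 23.56→24, 146 − 100.74 = 45.26→45) → #45182D
93%: (222 − 206.46 = 15.54→16, 76 − 70.68 = 5.32→5, 146 − 135.78 = 10.22→10) → #10050A

#9E3668, #45182D, #10050A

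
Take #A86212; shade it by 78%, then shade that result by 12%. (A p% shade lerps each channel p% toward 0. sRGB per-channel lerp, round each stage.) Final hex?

#A86212 is rgb(168, 98, 18).
A 78% shade moves each channel 78% toward 0:
  R: 168 + 0.78×(0−168) = 168 − 131.04 = 36.96 → 37
  G: 98 + 0.78×(0−98) = 98 − 76.44 = 21.56 → 22
  B: 18 + 0.78×(0−18) = 18 − 14.04 = 3.96 → 4
After the shade: rgb(37, 22, 4) = #251604.
A 12% shade moves each channel 12% toward 0:
  R: 37 − 4.44 = 32.56 → 33
  G: 22 + 0.12×(0−22) = 22 − 2.64 = 19.36 → 19
  B: 4 − 0.48 = 3.52 → 4
rgb(33, 19, 4) = #211304.

#211304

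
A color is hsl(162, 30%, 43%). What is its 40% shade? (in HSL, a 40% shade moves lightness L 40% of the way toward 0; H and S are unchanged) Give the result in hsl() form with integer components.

hsl(162, 30%, 26%)

L moves 40% from 43 toward 0: 43 − 17.2 = 25.8 → 26.
H and S are unchanged.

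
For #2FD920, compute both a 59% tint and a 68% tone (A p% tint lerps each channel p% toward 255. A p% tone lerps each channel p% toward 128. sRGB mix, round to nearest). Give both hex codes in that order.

#AAEFA4, #669C61

#2FD920 is rgb(47, 217, 32).
59% tint:
  R: 47 + 122.72 = 169.72 → 170
  G: 217 + 22.42 = 239.42 → 239
  B: 32 + 0.59×(255−32) = 32 + 131.57 = 163.57 → 164
  → #AAEFA4
68% tone:
  R: 47 + 0.68×(128−47) = 47 + 55.08 = 102.08 → 102
  G: 217 + 0.68×(128−217) = 217 − 60.52 = 156.48 → 156
  B: 32 + 65.28 = 97.28 → 97
  → #669C61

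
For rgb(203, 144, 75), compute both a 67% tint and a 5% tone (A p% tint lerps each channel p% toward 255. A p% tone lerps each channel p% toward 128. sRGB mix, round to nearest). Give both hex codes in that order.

67% tint:
  R: 203 + 34.84 = 237.84 → 238
  G: 144 + 74.37 = 218.37 → 218
  B: 75 + 0.67×(255−75) = 75 + 120.6 = 195.6 → 196
  → #EEDAC4
5% tone:
  R: 203 − 3.75 = 199.25 → 199
  G: 144 + 0.05×(128−144) = 144 − 0.8 = 143.2 → 143
  B: 75 + 0.05×(128−75) = 75 + 2.65 = 77.65 → 78
  → #C78F4E

#EEDAC4, #C78F4E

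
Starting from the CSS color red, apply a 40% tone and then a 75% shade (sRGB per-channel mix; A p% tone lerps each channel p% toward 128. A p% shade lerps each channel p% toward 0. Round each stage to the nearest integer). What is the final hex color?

#330d0d

CSS red is rgb(255, 0, 0).
Lerp each channel 40% toward 128:
  R: 255 + 0.4×(128−255) = 255 − 50.8 = 204.2 → 204
  G: 0 + 51.2 = 51.2 → 51
  B: 0 + 0.4×(128−0) = 0 + 51.2 = 51.2 → 51
After the tone: rgb(204, 51, 51) = #cc3333.
A 75% shade moves each channel 75% toward 0:
  R: 204 + 0.75×(0−204) = 204 − 153 = 51 → 51
  G: 51 + 0.75×(0−51) = 51 − 38.25 = 12.75 → 13
  B: 51 − 38.25 = 12.75 → 13
rgb(51, 13, 13) = #330d0d.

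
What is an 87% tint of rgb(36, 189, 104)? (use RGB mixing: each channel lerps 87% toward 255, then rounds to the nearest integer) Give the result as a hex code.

#e3f6eb

Per channel, c → c + 0.87(255 − c):
  R: 36 + 190.53 = 226.53 → 227
  G: 189 + 0.87×(255−189) = 189 + 57.42 = 246.42 → 246
  B: 104 + 131.37 = 235.37 → 235
rgb(227, 246, 235) = #e3f6eb.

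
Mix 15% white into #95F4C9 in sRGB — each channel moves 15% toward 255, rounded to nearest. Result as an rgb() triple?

#95F4C9 is rgb(149, 244, 201).
A 15% tint moves each channel 15% toward 255:
  R: 149 + 0.15×(255−149) = 149 + 15.9 = 164.9 → 165
  G: 244 + 1.65 = 245.65 → 246
  B: 201 + 0.15×(255−201) = 201 + 8.1 = 209.1 → 209

rgb(165, 246, 209)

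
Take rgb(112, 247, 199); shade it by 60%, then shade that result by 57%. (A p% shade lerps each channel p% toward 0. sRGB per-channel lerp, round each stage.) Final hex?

A 60% shade moves each channel 60% toward 0:
  R: 112 + 0.6×(0−112) = 112 − 67.2 = 44.8 → 45
  G: 247 + 0.6×(0−247) = 247 − 148.2 = 98.8 → 99
  B: 199 + 0.6×(0−199) = 199 − 119.4 = 79.6 → 80
After the shade: rgb(45, 99, 80) = #2D6350.
Lerp each channel 57% toward 0:
  R: 45 + 0.57×(0−45) = 45 − 25.65 = 19.35 → 19
  G: 99 − 56.43 = 42.57 → 43
  B: 80 + 0.57×(0−80) = 80 − 45.6 = 34.4 → 34
rgb(19, 43, 34) = #132B22.

#132B22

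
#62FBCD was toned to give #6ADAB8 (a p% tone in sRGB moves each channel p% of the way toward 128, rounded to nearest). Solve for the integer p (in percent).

#62FBCD is rgb(98, 251, 205); #6ADAB8 is rgb(106, 218, 184).
On the G channel (widest range): 218 ≈ 251 + (p/100)(128 − 251), so p ≈ 100×(218 − 251)/(128 − 251) = -3300/-123 = 26.83.
p = 27 reproduces all three channels after rounding.

27%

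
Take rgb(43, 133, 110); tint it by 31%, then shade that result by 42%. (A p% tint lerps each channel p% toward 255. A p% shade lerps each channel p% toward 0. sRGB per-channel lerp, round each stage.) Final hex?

#3f635a

Lerp each channel 31% toward 255:
  R: 43 + 65.72 = 108.72 → 109
  G: 133 + 0.31×(255−133) = 133 + 37.82 = 170.82 → 171
  B: 110 + 0.31×(255−110) = 110 + 44.95 = 154.95 → 155
After the tint: rgb(109, 171, 155) = #6dab9b.
Per channel, c → c + 0.42(0 − c):
  R: 109 − 45.78 = 63.22 → 63
  G: 171 + 0.42×(0−171) = 171 − 71.82 = 99.18 → 99
  B: 155 − 65.1 = 89.9 → 90
rgb(63, 99, 90) = #3f635a.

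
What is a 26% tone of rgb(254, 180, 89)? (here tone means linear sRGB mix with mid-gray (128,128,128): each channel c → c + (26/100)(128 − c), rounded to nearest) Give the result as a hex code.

#DDA663

A 26% tone moves each channel 26% toward 128:
  R: 254 − 32.76 = 221.24 → 221
  G: 180 + 0.26×(128−180) = 180 − 13.52 = 166.48 → 166
  B: 89 + 10.14 = 99.14 → 99
rgb(221, 166, 99) = #DDA663.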